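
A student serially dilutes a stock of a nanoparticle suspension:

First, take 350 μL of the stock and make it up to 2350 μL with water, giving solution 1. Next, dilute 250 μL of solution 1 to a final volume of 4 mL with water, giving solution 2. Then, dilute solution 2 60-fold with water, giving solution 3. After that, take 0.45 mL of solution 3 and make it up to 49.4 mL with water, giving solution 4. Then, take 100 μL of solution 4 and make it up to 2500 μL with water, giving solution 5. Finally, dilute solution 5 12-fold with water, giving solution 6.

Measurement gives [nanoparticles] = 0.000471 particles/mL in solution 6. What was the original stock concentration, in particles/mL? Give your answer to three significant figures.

1.00 × 10^5 particles/mL

Step 1: 350 μL brought to 2350 μL → factor 2350/350 = 6.7143
Step 2: 250 μL brought to 4 mL → factor 4000/250 = 16
Step 3: 60-fold → factor 60
Step 4: 0.45 mL brought to 49.4 mL → factor 49.4/0.45 = 109.78
Step 5: 100 μL brought to 2500 μL → factor 2500/100 = 25
Step 6: 12-fold → factor 12
Overall dilution factor = 6.7143 × 16 × 60 × 109.78 × 25 × 12 = 2.1228 × 10^8
Stock = 0.000471 particles/mL × 2.1228 × 10^8 = 1.00 × 10^5 particles/mL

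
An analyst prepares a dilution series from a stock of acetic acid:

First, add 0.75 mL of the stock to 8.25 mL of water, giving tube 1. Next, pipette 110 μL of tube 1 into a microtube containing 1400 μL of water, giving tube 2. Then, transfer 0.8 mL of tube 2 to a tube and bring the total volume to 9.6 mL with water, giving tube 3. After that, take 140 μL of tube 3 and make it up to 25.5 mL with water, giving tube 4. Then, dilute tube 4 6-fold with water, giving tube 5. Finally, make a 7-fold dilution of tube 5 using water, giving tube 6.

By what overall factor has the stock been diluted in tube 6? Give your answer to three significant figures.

1.51 × 10^7

Step 1: 0.75 mL + 8.25 mL = 9 mL total → factor 9/0.75 = 12
Step 2: 110 μL + 1400 μL = 1510 μL total → factor 1510/110 = 13.727
Step 3: 0.8 mL brought to 9.6 mL → factor 9.6/0.8 = 12
Step 4: 140 μL brought to 25.5 mL → factor 25500/140 = 182.14
Step 5: 6-fold → factor 6
Step 6: 7-fold → factor 7
Overall dilution factor = 12 × 13.727 × 12 × 182.14 × 6 × 7 = 1.5122 × 10^7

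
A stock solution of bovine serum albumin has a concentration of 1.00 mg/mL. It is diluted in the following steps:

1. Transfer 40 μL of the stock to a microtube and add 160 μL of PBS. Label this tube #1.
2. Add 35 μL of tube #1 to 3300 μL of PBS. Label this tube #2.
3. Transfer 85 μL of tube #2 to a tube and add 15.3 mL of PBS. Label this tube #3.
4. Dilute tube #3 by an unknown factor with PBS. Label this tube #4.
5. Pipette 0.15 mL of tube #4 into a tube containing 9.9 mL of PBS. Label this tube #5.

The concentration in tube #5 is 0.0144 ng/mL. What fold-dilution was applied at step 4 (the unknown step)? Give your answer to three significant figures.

12.0-fold

Step 1: 40 μL + 160 μL = 200 μL total → factor 200/40 = 5
Step 2: 35 μL + 3300 μL = 3335 μL total → factor 3335/35 = 95.286
Step 3: 85 μL + 15.3 mL = 15385 μL total → factor 15385/85 = 181
Step 4: unknown factor x
Step 5: 0.15 mL + 9.9 mL = 10.05 mL total → factor 10.05/0.15 = 67
Product of known-step factors = 5.7776 × 10^6
Overall factor = 1.00 mg/mL / (0.0144 ng/mL) = 6.9444 × 10^7
x = 6.9444 × 10^7 / 5.7776 × 10^6 = 12.0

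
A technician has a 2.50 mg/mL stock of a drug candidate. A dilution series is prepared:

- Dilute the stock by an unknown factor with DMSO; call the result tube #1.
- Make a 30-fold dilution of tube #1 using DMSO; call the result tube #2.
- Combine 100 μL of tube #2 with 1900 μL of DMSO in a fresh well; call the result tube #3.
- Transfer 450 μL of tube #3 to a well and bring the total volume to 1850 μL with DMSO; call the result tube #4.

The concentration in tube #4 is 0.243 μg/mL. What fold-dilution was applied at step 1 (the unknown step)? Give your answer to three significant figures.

4.17-fold

Step 1: unknown factor x
Step 2: 30-fold → factor 30
Step 3: 100 μL + 1900 μL = 2000 μL total → factor 2000/100 = 20
Step 4: 450 μL brought to 1850 μL → factor 1850/450 = 4.1111
Product of known-step factors = 2466.7
Overall factor = 2.50 mg/mL / (0.243 μg/mL) = 10288
x = 10288 / 2466.7 = 4.17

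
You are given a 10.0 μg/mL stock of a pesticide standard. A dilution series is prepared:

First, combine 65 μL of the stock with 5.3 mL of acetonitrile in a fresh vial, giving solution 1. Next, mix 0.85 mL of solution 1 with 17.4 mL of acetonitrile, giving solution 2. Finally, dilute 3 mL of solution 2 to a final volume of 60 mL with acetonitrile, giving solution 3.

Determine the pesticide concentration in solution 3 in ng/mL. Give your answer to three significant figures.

0.282 ng/mL

Step 1: 65 μL + 5.3 mL = 5365 μL total → factor 5365/65 = 82.538
Step 2: 0.85 mL + 17.4 mL = 18.25 mL total → factor 18.25/0.85 = 21.471
Step 3: 3 mL brought to 60 mL → factor 60/3 = 20
Overall dilution factor = 82.538 × 21.471 × 20 = 35443
Final = 10.0 μg/mL / 35443 = 0.0002821 μg/mL = 0.282 ng/mL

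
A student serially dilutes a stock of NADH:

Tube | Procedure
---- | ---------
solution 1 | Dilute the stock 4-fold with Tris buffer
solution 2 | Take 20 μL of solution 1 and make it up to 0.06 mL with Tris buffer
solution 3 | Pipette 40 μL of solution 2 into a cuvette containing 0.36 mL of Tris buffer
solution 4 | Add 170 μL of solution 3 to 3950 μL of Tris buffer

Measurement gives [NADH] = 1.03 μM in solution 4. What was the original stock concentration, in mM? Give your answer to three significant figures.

3.00 mM

Step 1: 4-fold → factor 4
Step 2: 20 μL brought to 0.06 mL → factor 60/20 = 3
Step 3: 40 μL + 0.36 mL = 400 μL total → factor 400/40 = 10
Step 4: 170 μL + 3950 μL = 4120 μL total → factor 4120/170 = 24.235
Overall dilution factor = 4 × 3 × 10 × 24.235 = 2908.2
Stock = 1.03 μM × 2908.2 = 2995 μM = 3.00 mM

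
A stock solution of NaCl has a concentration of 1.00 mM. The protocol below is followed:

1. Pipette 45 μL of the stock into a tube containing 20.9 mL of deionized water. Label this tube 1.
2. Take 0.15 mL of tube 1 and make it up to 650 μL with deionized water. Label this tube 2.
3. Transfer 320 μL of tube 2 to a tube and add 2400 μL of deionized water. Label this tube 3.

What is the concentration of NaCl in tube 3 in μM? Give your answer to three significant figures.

0.0583 μM

Step 1: 45 μL + 20.9 mL = 20945 μL total → factor 20945/45 = 465.44
Step 2: 0.15 mL brought to 650 μL → factor 0.65/0.15 = 4.3333
Step 3: 320 μL + 2400 μL = 2720 μL total → factor 2720/320 = 8.5
Overall dilution factor = 465.44 × 4.3333 × 8.5 = 17144
Final = 1.00 mM / 17144 = 5.833 × 10^-5 mM = 0.0583 μM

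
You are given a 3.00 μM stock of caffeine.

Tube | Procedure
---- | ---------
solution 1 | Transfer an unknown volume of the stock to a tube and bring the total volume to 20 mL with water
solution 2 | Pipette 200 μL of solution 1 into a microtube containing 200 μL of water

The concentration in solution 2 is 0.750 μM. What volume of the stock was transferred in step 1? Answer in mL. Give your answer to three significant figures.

Step 1: v brought to 20 mL → factor = 20 mL/v
Step 2: 200 μL + 200 μL = 400 μL total → factor 400/200 = 2
Product of known-step factors = 2
Overall factor = 3.00 μM / (0.750 μM) = 4
Step-1 factor = 4 / 2 = 2
v = 20 mL / 2 = 10.0 mL

10.0 mL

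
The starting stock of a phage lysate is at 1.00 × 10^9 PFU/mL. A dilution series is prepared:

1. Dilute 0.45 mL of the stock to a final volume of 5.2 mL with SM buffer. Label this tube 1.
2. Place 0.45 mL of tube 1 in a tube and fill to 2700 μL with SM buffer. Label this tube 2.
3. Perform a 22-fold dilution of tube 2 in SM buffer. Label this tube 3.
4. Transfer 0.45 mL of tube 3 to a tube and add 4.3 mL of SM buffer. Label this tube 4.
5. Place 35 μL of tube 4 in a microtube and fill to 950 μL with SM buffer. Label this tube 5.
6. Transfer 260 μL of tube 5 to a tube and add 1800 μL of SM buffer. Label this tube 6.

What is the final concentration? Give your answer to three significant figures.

289 PFU/mL

Step 1: 0.45 mL brought to 5.2 mL → factor 5.2/0.45 = 11.556
Step 2: 0.45 mL brought to 2700 μL → factor 2.7/0.45 = 6
Step 3: 22-fold → factor 22
Step 4: 0.45 mL + 4.3 mL = 4.75 mL total → factor 4.75/0.45 = 10.556
Step 5: 35 μL brought to 950 μL → factor 950/35 = 27.143
Step 6: 260 μL + 1800 μL = 2060 μL total → factor 2060/260 = 7.9231
Overall dilution factor = 11.556 × 6 × 22 × 10.556 × 27.143 × 7.9231 = 3.4625 × 10^6
Final = 1.00 × 10^9 PFU/mL / 3.4625 × 10^6 = 289 PFU/mL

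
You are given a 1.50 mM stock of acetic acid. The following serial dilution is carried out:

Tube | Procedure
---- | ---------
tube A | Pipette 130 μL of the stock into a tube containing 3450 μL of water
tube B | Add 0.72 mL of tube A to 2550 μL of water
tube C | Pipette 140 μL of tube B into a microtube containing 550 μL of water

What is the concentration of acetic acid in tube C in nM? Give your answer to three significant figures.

2.43 × 10^3 nM

Step 1: 130 μL + 3450 μL = 3580 μL total → factor 3580/130 = 27.538
Step 2: 0.72 mL + 2550 μL = 3.27 mL total → factor 3.27/0.72 = 4.5417
Step 3: 140 μL + 550 μL = 690 μL total → factor 690/140 = 4.9286
Overall dilution factor = 27.538 × 4.5417 × 4.9286 = 616.42
Final = 1.50 mM / 616.42 = 0.002433 mM = 2.43 × 10^3 nM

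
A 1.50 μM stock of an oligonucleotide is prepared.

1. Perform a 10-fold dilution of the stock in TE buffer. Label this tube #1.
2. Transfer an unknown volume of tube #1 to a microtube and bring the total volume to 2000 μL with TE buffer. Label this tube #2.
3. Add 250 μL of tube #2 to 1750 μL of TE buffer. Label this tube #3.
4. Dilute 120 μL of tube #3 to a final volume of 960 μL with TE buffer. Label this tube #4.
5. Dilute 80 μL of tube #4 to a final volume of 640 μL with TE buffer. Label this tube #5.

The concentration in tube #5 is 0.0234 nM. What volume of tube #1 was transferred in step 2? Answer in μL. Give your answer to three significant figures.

160 μL

Step 1: 10-fold → factor 10
Step 2: v brought to 2000 μL → factor = 2000 μL/v
Step 3: 250 μL + 1750 μL = 2000 μL total → factor 2000/250 = 8
Step 4: 120 μL brought to 960 μL → factor 960/120 = 8
Step 5: 80 μL brought to 640 μL → factor 640/80 = 8
Product of known-step factors = 5120
Overall factor = 1.50 μM / (0.0234 nM) = 64103
Step-2 factor = 64103 / 5120 = 12.52
v = 2000 μL / 12.52 = 160 μL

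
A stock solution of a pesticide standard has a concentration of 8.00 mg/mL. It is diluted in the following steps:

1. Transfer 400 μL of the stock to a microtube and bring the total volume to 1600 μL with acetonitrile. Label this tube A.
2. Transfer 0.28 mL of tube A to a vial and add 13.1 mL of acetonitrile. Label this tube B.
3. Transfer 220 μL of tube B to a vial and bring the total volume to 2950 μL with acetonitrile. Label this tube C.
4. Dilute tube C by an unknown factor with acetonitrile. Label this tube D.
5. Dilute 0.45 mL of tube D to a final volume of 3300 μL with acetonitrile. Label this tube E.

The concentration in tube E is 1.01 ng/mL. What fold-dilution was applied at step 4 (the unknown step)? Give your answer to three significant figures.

421-fold

Step 1: 400 μL brought to 1600 μL → factor 1600/400 = 4
Step 2: 0.28 mL + 13.1 mL = 13.38 mL total → factor 13.38/0.28 = 47.786
Step 3: 220 μL brought to 2950 μL → factor 2950/220 = 13.409
Step 4: unknown factor x
Step 5: 0.45 mL brought to 3300 μL → factor 3.3/0.45 = 7.3333
Product of known-step factors = 18796
Overall factor = 8.00 mg/mL / (1.01 ng/mL) = 7.9208 × 10^6
x = 7.9208 × 10^6 / 18796 = 421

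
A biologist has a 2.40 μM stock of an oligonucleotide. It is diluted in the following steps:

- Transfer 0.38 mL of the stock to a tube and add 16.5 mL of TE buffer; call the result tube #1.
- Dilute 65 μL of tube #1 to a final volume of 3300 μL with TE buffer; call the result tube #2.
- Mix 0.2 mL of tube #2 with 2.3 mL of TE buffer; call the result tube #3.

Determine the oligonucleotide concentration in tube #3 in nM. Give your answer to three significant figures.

0.0851 nM

Step 1: 0.38 mL + 16.5 mL = 16.88 mL total → factor 16.88/0.38 = 44.421
Step 2: 65 μL brought to 3300 μL → factor 3300/65 = 50.769
Step 3: 0.2 mL + 2.3 mL = 2.5 mL total → factor 2.5/0.2 = 12.5
Overall dilution factor = 44.421 × 50.769 × 12.5 = 28190
Final = 2.40 μM / 28190 = 8.514 × 10^-5 μM = 0.0851 nM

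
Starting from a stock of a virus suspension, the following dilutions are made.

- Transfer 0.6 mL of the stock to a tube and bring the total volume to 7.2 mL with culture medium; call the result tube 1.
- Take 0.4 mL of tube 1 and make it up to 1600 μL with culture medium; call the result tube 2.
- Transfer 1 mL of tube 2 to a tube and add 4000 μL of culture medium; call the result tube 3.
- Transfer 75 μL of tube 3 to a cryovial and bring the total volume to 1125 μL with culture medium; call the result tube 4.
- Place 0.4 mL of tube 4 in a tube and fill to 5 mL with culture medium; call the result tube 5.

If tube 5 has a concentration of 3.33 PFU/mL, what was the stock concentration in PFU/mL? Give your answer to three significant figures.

1.50 × 10^5 PFU/mL

Step 1: 0.6 mL brought to 7.2 mL → factor 7.2/0.6 = 12
Step 2: 0.4 mL brought to 1600 μL → factor 1.6/0.4 = 4
Step 3: 1 mL + 4000 μL = 5 mL total → factor 5/1 = 5
Step 4: 75 μL brought to 1125 μL → factor 1125/75 = 15
Step 5: 0.4 mL brought to 5 mL → factor 5/0.4 = 12.5
Overall dilution factor = 12 × 4 × 5 × 15 × 12.5 = 45000
Stock = 3.33 PFU/mL × 45000 = 1.50 × 10^5 PFU/mL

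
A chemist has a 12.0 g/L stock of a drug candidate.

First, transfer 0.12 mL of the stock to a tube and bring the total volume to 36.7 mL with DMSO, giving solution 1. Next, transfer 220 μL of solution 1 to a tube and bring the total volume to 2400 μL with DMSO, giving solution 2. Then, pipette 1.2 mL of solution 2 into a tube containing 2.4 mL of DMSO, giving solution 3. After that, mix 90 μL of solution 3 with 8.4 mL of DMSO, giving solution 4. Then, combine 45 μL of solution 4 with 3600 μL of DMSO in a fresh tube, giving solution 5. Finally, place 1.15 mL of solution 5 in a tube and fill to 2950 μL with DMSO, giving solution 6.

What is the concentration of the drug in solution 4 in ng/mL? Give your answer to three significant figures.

12.7 ng/mL

Step 1: 0.12 mL brought to 36.7 mL → factor 36.7/0.12 = 305.83
Step 2: 220 μL brought to 2400 μL → factor 2400/220 = 10.909
Step 3: 1.2 mL + 2.4 mL = 3.6 mL total → factor 3.6/1.2 = 3
Step 4: 90 μL + 8.4 mL = 8490 μL total → factor 8490/90 = 94.333
Dilution factor through solution 4 = 305.83 × 10.909 × 3 × 94.333 = 9.4419 × 10^5
[solution 4] = 12.0 g/L / 9.4419 × 10^5 = 1.271 × 10^-5 g/L = 12.7 ng/mL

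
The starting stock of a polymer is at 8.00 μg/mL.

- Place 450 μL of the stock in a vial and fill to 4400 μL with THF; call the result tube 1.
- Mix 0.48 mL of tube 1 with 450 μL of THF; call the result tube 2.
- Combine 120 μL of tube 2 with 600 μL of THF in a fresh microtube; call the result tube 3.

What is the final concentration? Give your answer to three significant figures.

Step 1: 450 μL brought to 4400 μL → factor 4400/450 = 9.7778
Step 2: 0.48 mL + 450 μL = 0.93 mL total → factor 0.93/0.48 = 1.9375
Step 3: 120 μL + 600 μL = 720 μL total → factor 720/120 = 6
Overall dilution factor = 9.7778 × 1.9375 × 6 = 113.67
Final = 8.00 μg/mL / 113.67 = 0.0704 μg/mL

0.0704 μg/mL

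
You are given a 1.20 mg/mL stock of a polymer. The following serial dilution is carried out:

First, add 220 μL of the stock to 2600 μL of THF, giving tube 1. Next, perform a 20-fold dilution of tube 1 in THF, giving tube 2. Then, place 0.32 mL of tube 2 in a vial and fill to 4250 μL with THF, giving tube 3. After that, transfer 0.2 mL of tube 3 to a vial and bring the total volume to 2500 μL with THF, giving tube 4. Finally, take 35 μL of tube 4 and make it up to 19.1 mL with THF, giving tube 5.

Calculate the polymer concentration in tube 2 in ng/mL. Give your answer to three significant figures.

Step 1: 220 μL + 2600 μL = 2820 μL total → factor 2820/220 = 12.818
Step 2: 20-fold → factor 20
Dilution factor through tube 2 = 12.818 × 20 = 256.36
[tube 2] = 1.20 mg/mL / 256.36 = 0.004681 mg/mL = 4.68 × 10^3 ng/mL

4.68 × 10^3 ng/mL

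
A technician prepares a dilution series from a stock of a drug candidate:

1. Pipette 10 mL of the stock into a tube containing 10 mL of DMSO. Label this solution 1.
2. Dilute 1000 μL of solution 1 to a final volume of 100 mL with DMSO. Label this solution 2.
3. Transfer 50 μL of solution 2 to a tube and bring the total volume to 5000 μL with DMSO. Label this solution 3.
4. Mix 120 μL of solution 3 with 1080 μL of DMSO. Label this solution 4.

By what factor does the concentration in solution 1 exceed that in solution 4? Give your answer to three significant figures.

1.00 × 10^5

Step 1: 10 mL + 10 mL = 20 mL total → factor 20/10 = 2
Step 2: 1000 μL brought to 100 mL → factor 1 × 10^5/1000 = 100
Step 3: 50 μL brought to 5000 μL → factor 5000/50 = 100
Step 4: 120 μL + 1080 μL = 1200 μL total → factor 1200/120 = 10
Dilution factor to solution 1 = 2; to solution 4 = 2 × 10^5
[solution 1]/[solution 4] = (factor to solution 4)/(factor to solution 1) = 2 × 10^5/2 = 1.00 × 10^5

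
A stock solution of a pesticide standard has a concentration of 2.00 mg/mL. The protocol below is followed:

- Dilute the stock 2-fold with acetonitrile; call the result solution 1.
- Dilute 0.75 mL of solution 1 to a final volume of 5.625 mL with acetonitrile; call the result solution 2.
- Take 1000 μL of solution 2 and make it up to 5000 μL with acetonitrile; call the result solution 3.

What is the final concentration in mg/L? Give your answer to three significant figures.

26.7 mg/L

Step 1: 2-fold → factor 2
Step 2: 0.75 mL brought to 5.625 mL → factor 5.625/0.75 = 7.5
Step 3: 1000 μL brought to 5000 μL → factor 5000/1000 = 5
Overall dilution factor = 2 × 7.5 × 5 = 75
Final = 2.00 mg/mL / 75 = 0.02667 mg/mL = 26.7 mg/L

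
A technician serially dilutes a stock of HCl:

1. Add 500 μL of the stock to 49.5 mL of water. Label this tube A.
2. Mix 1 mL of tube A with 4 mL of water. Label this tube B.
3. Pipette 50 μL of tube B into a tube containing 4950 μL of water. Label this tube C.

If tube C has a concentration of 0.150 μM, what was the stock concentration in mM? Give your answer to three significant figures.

Step 1: 500 μL + 49.5 mL = 50000 μL total → factor 50000/500 = 100
Step 2: 1 mL + 4 mL = 5 mL total → factor 5/1 = 5
Step 3: 50 μL + 4950 μL = 5000 μL total → factor 5000/50 = 100
Overall dilution factor = 100 × 5 × 100 = 50000
Stock = 0.150 μM × 50000 = 7500 μM = 7.50 mM

7.50 mM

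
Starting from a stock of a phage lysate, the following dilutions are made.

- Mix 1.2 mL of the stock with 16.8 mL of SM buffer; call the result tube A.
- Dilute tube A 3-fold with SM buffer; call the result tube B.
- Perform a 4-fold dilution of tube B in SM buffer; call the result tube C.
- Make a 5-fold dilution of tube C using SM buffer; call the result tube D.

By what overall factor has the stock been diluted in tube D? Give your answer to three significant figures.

Step 1: 1.2 mL + 16.8 mL = 18 mL total → factor 18/1.2 = 15
Step 2: 3-fold → factor 3
Step 3: 4-fold → factor 4
Step 4: 5-fold → factor 5
Overall dilution factor = 15 × 3 × 4 × 5 = 900

900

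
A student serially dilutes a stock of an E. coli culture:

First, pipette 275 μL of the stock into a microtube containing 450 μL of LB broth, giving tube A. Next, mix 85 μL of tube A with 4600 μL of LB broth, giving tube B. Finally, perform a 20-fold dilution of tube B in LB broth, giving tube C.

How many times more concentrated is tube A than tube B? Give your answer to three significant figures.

55.1

Step 1: 275 μL + 450 μL = 725 μL total → factor 725/275 = 2.6364
Step 2: 85 μL + 4600 μL = 4685 μL total → factor 4685/85 = 55.118
Dilution factor to tube A = 2.6364; to tube B = 145.31
[tube A]/[tube B] = (factor to tube B)/(factor to tube A) = 145.31/2.6364 = 55.1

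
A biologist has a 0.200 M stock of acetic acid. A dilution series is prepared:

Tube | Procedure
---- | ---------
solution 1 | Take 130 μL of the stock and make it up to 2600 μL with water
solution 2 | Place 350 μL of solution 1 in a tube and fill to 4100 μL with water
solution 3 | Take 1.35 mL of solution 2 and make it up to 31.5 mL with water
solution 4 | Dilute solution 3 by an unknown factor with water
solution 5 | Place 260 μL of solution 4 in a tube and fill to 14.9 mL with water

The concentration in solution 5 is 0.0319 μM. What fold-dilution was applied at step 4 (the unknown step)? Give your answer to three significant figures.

Step 1: 130 μL brought to 2600 μL → factor 2600/130 = 20
Step 2: 350 μL brought to 4100 μL → factor 4100/350 = 11.714
Step 3: 1.35 mL brought to 31.5 mL → factor 31.5/1.35 = 23.333
Step 4: unknown factor x
Step 5: 260 μL brought to 14.9 mL → factor 14900/260 = 57.308
Product of known-step factors = 3.1328 × 10^5
Overall factor = 0.200 M / (0.0319 μM) = 6.2696 × 10^6
x = 6.2696 × 10^6 / 3.1328 × 10^5 = 20.0

20.0-fold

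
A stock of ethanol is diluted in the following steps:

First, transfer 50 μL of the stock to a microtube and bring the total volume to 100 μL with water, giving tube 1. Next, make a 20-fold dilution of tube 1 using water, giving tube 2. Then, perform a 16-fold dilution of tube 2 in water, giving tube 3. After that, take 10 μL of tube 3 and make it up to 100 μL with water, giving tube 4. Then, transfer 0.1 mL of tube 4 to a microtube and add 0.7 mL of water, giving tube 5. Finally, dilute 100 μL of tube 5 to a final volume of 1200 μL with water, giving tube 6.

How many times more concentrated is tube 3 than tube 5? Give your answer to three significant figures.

Step 1: 50 μL brought to 100 μL → factor 100/50 = 2
Step 2: 20-fold → factor 20
Step 3: 16-fold → factor 16
Step 4: 10 μL brought to 100 μL → factor 100/10 = 10
Step 5: 0.1 mL + 0.7 mL = 0.8 mL total → factor 0.8/0.1 = 8
Dilution factor to tube 3 = 640; to tube 5 = 51200
[tube 3]/[tube 5] = (factor to tube 5)/(factor to tube 3) = 51200/640 = 80.0

80.0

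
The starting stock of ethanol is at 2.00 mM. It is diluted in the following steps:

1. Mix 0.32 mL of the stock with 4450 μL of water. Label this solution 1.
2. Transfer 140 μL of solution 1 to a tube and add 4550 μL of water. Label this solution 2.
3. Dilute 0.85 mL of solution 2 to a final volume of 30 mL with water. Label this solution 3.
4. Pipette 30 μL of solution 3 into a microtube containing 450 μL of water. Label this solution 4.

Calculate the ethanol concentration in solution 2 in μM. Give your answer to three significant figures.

4.01 μM

Step 1: 0.32 mL + 4450 μL = 4.77 mL total → factor 4.77/0.32 = 14.906
Step 2: 140 μL + 4550 μL = 4690 μL total → factor 4690/140 = 33.5
Dilution factor through solution 2 = 14.906 × 33.5 = 499.36
[solution 2] = 2.00 mM / 499.36 = 0.004005 mM = 4.01 μM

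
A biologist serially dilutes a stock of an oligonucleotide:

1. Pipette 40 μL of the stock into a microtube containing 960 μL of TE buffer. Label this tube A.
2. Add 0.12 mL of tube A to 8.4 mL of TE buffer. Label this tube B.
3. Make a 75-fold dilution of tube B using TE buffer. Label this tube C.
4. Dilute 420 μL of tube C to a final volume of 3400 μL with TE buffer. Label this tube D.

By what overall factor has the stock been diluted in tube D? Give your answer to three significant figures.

Step 1: 40 μL + 960 μL = 1000 μL total → factor 1000/40 = 25
Step 2: 0.12 mL + 8.4 mL = 8.52 mL total → factor 8.52/0.12 = 71
Step 3: 75-fold → factor 75
Step 4: 420 μL brought to 3400 μL → factor 3400/420 = 8.0952
Overall dilution factor = 25 × 71 × 75 × 8.0952 = 1.0777 × 10^6

1.08 × 10^6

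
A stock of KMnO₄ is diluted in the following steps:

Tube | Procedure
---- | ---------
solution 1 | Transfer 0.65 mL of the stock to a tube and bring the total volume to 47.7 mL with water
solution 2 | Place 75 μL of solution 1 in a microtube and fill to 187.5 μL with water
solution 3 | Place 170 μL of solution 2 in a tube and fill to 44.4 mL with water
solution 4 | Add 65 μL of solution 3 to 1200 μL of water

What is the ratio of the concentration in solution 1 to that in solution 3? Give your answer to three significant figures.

653

Step 1: 0.65 mL brought to 47.7 mL → factor 47.7/0.65 = 73.385
Step 2: 75 μL brought to 187.5 μL → factor 187.5/75 = 2.5
Step 3: 170 μL brought to 44.4 mL → factor 44400/170 = 261.18
Dilution factor to solution 1 = 73.385; to solution 3 = 47916
[solution 1]/[solution 3] = (factor to solution 3)/(factor to solution 1) = 47916/73.385 = 653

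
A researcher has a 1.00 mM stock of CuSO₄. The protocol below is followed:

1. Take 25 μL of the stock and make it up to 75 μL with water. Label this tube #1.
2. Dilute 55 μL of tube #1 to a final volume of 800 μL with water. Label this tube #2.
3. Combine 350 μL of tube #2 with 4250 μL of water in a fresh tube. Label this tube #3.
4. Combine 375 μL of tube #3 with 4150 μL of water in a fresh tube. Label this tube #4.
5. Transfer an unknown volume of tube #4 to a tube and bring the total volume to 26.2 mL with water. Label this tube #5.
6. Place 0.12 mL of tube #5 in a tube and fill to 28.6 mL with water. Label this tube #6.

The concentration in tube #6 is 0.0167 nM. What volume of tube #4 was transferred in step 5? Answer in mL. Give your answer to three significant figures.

0.722 mL

Step 1: 25 μL brought to 75 μL → factor 75/25 = 3
Step 2: 55 μL brought to 800 μL → factor 800/55 = 14.545
Step 3: 350 μL + 4250 μL = 4600 μL total → factor 4600/350 = 13.143
Step 4: 375 μL + 4150 μL = 4525 μL total → factor 4525/375 = 12.067
Step 5: v brought to 26.2 mL → factor = 26.2 mL/v
Step 6: 0.12 mL brought to 28.6 mL → factor 28.6/0.12 = 238.33
Product of known-step factors = 1.6493 × 10^6
Overall factor = 1.00 mM / (0.0167 nM) = 5.988 × 10^7
Step-5 factor = 5.988 × 10^7 / 1.6493 × 10^6 = 36.306
v = 26.2 mL / 36.306 = 0.722 mL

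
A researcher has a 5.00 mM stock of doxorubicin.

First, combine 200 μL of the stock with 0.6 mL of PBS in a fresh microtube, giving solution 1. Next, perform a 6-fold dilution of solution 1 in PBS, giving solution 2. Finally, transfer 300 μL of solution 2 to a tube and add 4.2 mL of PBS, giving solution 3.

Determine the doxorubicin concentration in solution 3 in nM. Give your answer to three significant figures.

Step 1: 200 μL + 0.6 mL = 800 μL total → factor 800/200 = 4
Step 2: 6-fold → factor 6
Step 3: 300 μL + 4.2 mL = 4500 μL total → factor 4500/300 = 15
Overall dilution factor = 4 × 6 × 15 = 360
Final = 5.00 mM / 360 = 0.01389 mM = 1.39 × 10^4 nM

1.39 × 10^4 nM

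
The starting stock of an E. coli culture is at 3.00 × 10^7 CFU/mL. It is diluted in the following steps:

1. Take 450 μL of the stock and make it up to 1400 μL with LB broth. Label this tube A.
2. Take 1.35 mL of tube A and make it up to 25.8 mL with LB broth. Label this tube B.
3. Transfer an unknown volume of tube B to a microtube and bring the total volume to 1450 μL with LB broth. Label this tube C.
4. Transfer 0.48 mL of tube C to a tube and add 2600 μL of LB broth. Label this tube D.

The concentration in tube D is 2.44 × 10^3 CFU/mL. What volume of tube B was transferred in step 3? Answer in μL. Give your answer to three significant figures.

Step 1: 450 μL brought to 1400 μL → factor 1400/450 = 3.1111
Step 2: 1.35 mL brought to 25.8 mL → factor 25.8/1.35 = 19.111
Step 3: v brought to 1450 μL → factor = 1450 μL/v
Step 4: 0.48 mL + 2600 μL = 3.08 mL total → factor 3.08/0.48 = 6.4167
Product of known-step factors = 381.51
Overall factor = 3.00 × 10^7 CFU/mL / (2.44 × 10^3 CFU/mL) = 12295
Step-3 factor = 12295 / 381.51 = 32.227
v = 1450 μL / 32.227 = 45.0 μL

45.0 μL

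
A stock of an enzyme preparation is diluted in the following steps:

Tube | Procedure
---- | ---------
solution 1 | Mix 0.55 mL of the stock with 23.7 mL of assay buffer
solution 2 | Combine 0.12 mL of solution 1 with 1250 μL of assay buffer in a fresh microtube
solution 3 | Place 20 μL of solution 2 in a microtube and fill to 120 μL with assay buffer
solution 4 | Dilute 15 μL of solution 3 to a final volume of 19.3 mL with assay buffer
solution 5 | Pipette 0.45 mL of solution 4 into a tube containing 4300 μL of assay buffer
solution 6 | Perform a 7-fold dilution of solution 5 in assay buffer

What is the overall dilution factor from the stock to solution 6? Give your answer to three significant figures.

2.87 × 10^8

Step 1: 0.55 mL + 23.7 mL = 24.25 mL total → factor 24.25/0.55 = 44.091
Step 2: 0.12 mL + 1250 μL = 1.37 mL total → factor 1.37/0.12 = 11.417
Step 3: 20 μL brought to 120 μL → factor 120/20 = 6
Step 4: 15 μL brought to 19.3 mL → factor 19300/15 = 1286.7
Step 5: 0.45 mL + 4300 μL = 4.75 mL total → factor 4.75/0.45 = 10.556
Step 6: 7-fold → factor 7
Overall dilution factor = 44.091 × 11.417 × 6 × 1286.7 × 10.556 × 7 = 2.8713 × 10^8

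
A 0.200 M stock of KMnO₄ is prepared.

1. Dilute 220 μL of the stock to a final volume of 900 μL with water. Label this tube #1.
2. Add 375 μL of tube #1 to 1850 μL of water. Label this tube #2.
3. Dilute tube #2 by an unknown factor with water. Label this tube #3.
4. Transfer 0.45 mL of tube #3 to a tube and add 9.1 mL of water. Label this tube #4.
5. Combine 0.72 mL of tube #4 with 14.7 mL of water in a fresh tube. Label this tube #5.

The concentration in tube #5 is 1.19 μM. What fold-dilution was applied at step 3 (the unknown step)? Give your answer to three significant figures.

Step 1: 220 μL brought to 900 μL → factor 900/220 = 4.0909
Step 2: 375 μL + 1850 μL = 2225 μL total → factor 2225/375 = 5.9333
Step 3: unknown factor x
Step 4: 0.45 mL + 9.1 mL = 9.55 mL total → factor 9.55/0.45 = 21.222
Step 5: 0.72 mL + 14.7 mL = 15.42 mL total → factor 15.42/0.72 = 21.417
Product of known-step factors = 11032
Overall factor = 0.200 M / (1.19 μM) = 1.6807 × 10^5
x = 1.6807 × 10^5 / 11032 = 15.2

15.2-fold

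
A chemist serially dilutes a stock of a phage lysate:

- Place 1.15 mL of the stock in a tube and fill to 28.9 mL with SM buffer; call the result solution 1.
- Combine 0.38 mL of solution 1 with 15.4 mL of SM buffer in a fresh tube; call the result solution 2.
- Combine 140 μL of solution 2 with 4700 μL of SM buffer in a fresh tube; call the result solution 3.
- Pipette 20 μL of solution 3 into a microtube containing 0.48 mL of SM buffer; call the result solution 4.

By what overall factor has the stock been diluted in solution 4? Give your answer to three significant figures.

9.02 × 10^5

Step 1: 1.15 mL brought to 28.9 mL → factor 28.9/1.15 = 25.13
Step 2: 0.38 mL + 15.4 mL = 15.78 mL total → factor 15.78/0.38 = 41.526
Step 3: 140 μL + 4700 μL = 4840 μL total → factor 4840/140 = 34.571
Step 4: 20 μL + 0.48 mL = 500 μL total → factor 500/20 = 25
Overall dilution factor = 25.13 × 41.526 × 34.571 × 25 = 9.0195 × 10^5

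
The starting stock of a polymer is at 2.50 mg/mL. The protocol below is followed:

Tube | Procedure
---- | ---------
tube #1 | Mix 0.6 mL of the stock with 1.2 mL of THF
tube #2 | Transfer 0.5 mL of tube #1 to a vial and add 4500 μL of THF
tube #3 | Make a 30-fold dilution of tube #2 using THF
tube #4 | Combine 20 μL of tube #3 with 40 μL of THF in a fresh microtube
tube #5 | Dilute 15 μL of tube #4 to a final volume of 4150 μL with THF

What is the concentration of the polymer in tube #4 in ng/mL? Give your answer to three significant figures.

Step 1: 0.6 mL + 1.2 mL = 1.8 mL total → factor 1.8/0.6 = 3
Step 2: 0.5 mL + 4500 μL = 5 mL total → factor 5/0.5 = 10
Step 3: 30-fold → factor 30
Step 4: 20 μL + 40 μL = 60 μL total → factor 60/20 = 3
Dilution factor through tube #4 = 3 × 10 × 30 × 3 = 2700
[tube #4] = 2.50 mg/mL / 2700 = 0.0009259 mg/mL = 926 ng/mL

926 ng/mL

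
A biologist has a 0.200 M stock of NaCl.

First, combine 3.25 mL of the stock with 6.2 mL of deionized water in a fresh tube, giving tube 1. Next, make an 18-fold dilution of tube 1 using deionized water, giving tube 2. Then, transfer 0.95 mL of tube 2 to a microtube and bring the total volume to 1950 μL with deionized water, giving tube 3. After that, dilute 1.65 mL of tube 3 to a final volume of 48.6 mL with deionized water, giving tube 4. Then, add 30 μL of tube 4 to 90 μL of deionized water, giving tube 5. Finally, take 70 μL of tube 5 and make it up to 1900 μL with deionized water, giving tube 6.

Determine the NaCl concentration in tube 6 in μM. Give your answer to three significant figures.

0.582 μM

Step 1: 3.25 mL + 6.2 mL = 9.45 mL total → factor 9.45/3.25 = 2.9077
Step 2: 18-fold → factor 18
Step 3: 0.95 mL brought to 1950 μL → factor 1.95/0.95 = 2.0526
Step 4: 1.65 mL brought to 48.6 mL → factor 48.6/1.65 = 29.455
Step 5: 30 μL + 90 μL = 120 μL total → factor 120/30 = 4
Step 6: 70 μL brought to 1900 μL → factor 1900/70 = 27.143
Overall dilution factor = 2.9077 × 18 × 2.0526 × 29.455 × 4 × 27.143 = 3.4356 × 10^5
Final = 0.200 M / 3.4356 × 10^5 = 5.821 × 10^-7 M = 0.582 μM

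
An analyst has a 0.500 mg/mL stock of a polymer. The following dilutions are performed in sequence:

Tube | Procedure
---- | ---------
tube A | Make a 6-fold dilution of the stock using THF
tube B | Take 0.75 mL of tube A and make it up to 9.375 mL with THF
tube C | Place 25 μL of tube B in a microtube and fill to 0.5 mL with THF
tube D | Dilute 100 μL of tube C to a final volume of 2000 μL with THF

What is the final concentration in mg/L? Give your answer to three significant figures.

Step 1: 6-fold → factor 6
Step 2: 0.75 mL brought to 9.375 mL → factor 9.375/0.75 = 12.5
Step 3: 25 μL brought to 0.5 mL → factor 500/25 = 20
Step 4: 100 μL brought to 2000 μL → factor 2000/100 = 20
Overall dilution factor = 6 × 12.5 × 20 × 20 = 30000
Final = 0.500 mg/mL / 30000 = 1.667 × 10^-5 mg/mL = 0.0167 mg/L

0.0167 mg/L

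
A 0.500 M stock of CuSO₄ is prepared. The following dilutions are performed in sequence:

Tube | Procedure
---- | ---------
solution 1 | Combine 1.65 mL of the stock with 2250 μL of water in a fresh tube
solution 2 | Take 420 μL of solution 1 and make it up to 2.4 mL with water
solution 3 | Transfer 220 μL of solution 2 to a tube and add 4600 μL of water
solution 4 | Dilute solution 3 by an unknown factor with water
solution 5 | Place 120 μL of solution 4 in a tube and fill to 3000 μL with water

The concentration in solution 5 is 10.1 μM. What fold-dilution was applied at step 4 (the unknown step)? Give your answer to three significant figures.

Step 1: 1.65 mL + 2250 μL = 3.9 mL total → factor 3.9/1.65 = 2.3636
Step 2: 420 μL brought to 2.4 mL → factor 2400/420 = 5.7143
Step 3: 220 μL + 4600 μL = 4820 μL total → factor 4820/220 = 21.909
Step 4: unknown factor x
Step 5: 120 μL brought to 3000 μL → factor 3000/120 = 25
Product of known-step factors = 7397.9
Overall factor = 0.500 M / (10.1 μM) = 49505
x = 49505 / 7397.9 = 6.69

6.69-fold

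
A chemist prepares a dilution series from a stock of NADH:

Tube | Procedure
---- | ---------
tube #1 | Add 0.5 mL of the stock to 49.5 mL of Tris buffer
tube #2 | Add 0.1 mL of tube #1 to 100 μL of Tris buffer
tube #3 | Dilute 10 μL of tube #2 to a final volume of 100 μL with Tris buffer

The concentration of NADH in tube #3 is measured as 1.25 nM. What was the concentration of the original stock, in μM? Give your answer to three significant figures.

Step 1: 0.5 mL + 49.5 mL = 50 mL total → factor 50/0.5 = 100
Step 2: 0.1 mL + 100 μL = 0.2 mL total → factor 0.2/0.1 = 2
Step 3: 10 μL brought to 100 μL → factor 100/10 = 10
Overall dilution factor = 100 × 2 × 10 = 2000
Stock = 1.25 nM × 2000 = 2500 nM = 2.50 μM

2.50 μM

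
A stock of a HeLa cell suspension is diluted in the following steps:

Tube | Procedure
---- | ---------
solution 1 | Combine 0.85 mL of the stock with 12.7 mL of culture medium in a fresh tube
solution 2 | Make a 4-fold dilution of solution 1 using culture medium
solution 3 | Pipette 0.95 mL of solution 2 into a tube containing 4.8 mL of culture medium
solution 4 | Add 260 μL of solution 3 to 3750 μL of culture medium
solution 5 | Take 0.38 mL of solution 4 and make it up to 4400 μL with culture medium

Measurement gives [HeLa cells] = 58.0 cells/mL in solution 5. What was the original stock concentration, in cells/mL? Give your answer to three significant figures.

4.00 × 10^6 cells/mL

Step 1: 0.85 mL + 12.7 mL = 13.55 mL total → factor 13.55/0.85 = 15.941
Step 2: 4-fold → factor 4
Step 3: 0.95 mL + 4.8 mL = 5.75 mL total → factor 5.75/0.95 = 6.0526
Step 4: 260 μL + 3750 μL = 4010 μL total → factor 4010/260 = 15.423
Step 5: 0.38 mL brought to 4400 μL → factor 4.4/0.38 = 11.579
Overall dilution factor = 15.941 × 4 × 6.0526 × 15.423 × 11.579 = 68923
Stock = 58.0 cells/mL × 68923 = 4.00 × 10^6 cells/mL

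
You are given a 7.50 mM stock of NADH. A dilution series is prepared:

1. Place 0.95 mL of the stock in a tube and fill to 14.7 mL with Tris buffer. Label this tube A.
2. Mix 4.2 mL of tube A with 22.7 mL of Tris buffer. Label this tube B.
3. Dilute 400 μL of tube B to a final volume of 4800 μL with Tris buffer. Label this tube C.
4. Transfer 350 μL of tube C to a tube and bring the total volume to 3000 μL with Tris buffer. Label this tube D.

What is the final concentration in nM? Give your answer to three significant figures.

Step 1: 0.95 mL brought to 14.7 mL → factor 14.7/0.95 = 15.474
Step 2: 4.2 mL + 22.7 mL = 26.9 mL total → factor 26.9/4.2 = 6.4048
Step 3: 400 μL brought to 4800 μL → factor 4800/400 = 12
Step 4: 350 μL brought to 3000 μL → factor 3000/350 = 8.5714
Overall dilution factor = 15.474 × 6.4048 × 12 × 8.5714 = 10194
Final = 7.50 mM / 10194 = 0.0007357 mM = 736 nM

736 nM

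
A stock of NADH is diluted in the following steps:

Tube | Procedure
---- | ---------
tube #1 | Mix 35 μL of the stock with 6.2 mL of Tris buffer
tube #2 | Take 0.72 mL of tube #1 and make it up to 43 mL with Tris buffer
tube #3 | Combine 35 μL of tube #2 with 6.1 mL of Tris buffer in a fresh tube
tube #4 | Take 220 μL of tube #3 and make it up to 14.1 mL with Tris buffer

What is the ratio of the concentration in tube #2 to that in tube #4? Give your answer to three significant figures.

Step 1: 35 μL + 6.2 mL = 6235 μL total → factor 6235/35 = 178.14
Step 2: 0.72 mL brought to 43 mL → factor 43/0.72 = 59.722
Step 3: 35 μL + 6.1 mL = 6135 μL total → factor 6135/35 = 175.29
Step 4: 220 μL brought to 14.1 mL → factor 14100/220 = 64.091
Dilution factor to tube #2 = 10639; to tube #4 = 1.1952 × 10^8
[tube #2]/[tube #4] = (factor to tube #4)/(factor to tube #2) = 1.1952 × 10^8/10639 = 1.12 × 10^4

1.12 × 10^4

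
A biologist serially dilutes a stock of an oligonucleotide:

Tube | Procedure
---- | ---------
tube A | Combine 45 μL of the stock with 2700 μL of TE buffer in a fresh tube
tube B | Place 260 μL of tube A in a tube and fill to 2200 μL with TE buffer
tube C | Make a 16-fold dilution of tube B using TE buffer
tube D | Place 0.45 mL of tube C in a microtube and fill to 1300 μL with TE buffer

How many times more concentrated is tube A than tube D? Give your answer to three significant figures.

391

Step 1: 45 μL + 2700 μL = 2745 μL total → factor 2745/45 = 61
Step 2: 260 μL brought to 2200 μL → factor 2200/260 = 8.4615
Step 3: 16-fold → factor 16
Step 4: 0.45 mL brought to 1300 μL → factor 1.3/0.45 = 2.8889
Dilution factor to tube A = 61; to tube D = 23858
[tube A]/[tube D] = (factor to tube D)/(factor to tube A) = 23858/61 = 391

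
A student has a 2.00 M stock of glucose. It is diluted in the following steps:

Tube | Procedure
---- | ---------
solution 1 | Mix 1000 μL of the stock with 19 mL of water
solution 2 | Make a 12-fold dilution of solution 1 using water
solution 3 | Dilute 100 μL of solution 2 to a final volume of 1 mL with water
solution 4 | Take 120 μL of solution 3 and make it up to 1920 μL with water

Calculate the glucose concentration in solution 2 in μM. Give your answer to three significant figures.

Step 1: 1000 μL + 19 mL = 20000 μL total → factor 20000/1000 = 20
Step 2: 12-fold → factor 12
Dilution factor through solution 2 = 20 × 12 = 240
[solution 2] = 2.00 M / 240 = 0.008333 M = 8.33 × 10^3 μM

8.33 × 10^3 μM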